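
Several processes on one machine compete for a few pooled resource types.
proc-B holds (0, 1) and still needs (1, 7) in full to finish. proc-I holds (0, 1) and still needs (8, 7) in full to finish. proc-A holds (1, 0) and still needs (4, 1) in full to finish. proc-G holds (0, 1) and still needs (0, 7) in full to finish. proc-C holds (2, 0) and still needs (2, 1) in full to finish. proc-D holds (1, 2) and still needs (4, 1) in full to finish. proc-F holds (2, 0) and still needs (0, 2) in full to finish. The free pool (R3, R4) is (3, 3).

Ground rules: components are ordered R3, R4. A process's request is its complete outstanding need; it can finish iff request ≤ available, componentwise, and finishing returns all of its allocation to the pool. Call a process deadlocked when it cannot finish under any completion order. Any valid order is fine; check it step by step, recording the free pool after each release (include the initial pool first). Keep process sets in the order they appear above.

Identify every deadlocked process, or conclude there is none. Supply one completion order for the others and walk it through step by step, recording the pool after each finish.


Deadlocked: proc-B, proc-I and proc-G.
Key observation: once proc-F, proc-C, proc-D, proc-A finish, the pool peaks at (9, 5) — and every remaining process still needs more R4 than that.
One completion order for the rest: proc-F, proc-C, proc-D, proc-A. Check, step by step:
  pool = (3, 3)
  proc-F needs (0, 2) <= (3, 3) -> finishes; pool += (2, 0) = (5, 3)
  proc-C needs (2, 1) <= (5, 3) -> finishes; pool += (2, 0) = (7, 3)
  proc-D needs (4, 1) <= (7, 3) -> finishes; pool += (1, 2) = (8, 5)
  proc-A needs (4, 1) <= (8, 5) -> finishes; pool += (1, 0) = (9, 5)
The blocked processes can never fit:
  proc-B still needs (1, 7) but only (9, 5) is free — short on R4
  proc-I still needs (8, 7) but only (9, 5) is free — short on R4
  proc-G still needs (0, 7) but only (9, 5) is free — short on R4


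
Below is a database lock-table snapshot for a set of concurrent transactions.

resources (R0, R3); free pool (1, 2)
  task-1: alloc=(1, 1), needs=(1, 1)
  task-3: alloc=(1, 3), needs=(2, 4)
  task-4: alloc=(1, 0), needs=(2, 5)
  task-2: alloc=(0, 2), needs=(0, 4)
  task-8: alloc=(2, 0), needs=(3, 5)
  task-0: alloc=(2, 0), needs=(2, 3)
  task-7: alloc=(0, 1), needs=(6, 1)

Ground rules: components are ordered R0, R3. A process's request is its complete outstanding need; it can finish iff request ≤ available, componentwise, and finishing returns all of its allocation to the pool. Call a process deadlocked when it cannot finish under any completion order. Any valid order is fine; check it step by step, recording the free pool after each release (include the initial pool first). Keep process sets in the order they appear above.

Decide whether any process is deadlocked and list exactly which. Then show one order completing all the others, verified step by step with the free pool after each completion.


The deadlocked set is task-3, task-4, task-2, task-8 and task-7.
Key observation: after task-1, task-0 the pool peaks at (4, 3), and each blocked process is short somewhere: task-3 on R3; task-4 on R3; task-2 on R3; task-8 on R3; task-7 on R0.
The rest can finish in the order task-1, task-0. Step-by-step check:
  pool = (1, 2)
  task-1: need (1, 1) fits (1, 2); releases (1, 1), pool now (2, 3)
  task-0: need (2, 3) fits (2, 3); releases (2, 0), pool now (4, 3)
The blocked processes can never fit:
  task-3 still needs (2, 4) but only (4, 3) is free — short on R3
  task-4 still needs (2, 5) but only (4, 3) is free — short on R3
  task-2 still needs (0, 4) but only (4, 3) is free — short on R3
  task-8 still needs (3, 5) but only (4, 3) is free — short on R3
  task-7 still needs (6, 1) but only (4, 3) is free — short on R0


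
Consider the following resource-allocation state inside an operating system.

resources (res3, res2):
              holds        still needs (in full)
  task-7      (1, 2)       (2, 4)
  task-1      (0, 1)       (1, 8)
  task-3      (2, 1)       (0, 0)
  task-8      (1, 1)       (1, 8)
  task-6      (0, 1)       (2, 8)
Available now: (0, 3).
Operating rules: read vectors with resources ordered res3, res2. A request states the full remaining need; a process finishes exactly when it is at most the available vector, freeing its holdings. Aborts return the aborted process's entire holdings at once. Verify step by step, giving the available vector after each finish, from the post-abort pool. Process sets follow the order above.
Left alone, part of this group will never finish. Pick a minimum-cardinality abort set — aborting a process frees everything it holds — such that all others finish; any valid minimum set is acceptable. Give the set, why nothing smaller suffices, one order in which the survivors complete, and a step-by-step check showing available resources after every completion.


The answer: abort task-1 and task-8.
Key observation: aborting task-1 and task-8 returns (1, 2), and task-6 — hopeless before — runs at step 3 with the returned capacity in the pool.
Minimality, checking each single-abort alternative: task-7 alone leaves task-1 blocked (short on res2); task-1 alone leaves task-8 blocked (short on res2); task-3 alone leaves task-1 blocked (short on res2); task-8 alone leaves task-1 blocked (short on res2); task-6 alone leaves task-1 blocked (short on res2).
Survivors finish in the order: task-3, task-7, task-6. Walking it through (pool after the aborts first):
  pool = (1, 5)
  task-3 needs (0, 0) <= (1, 5) -> finishes; pool += (2, 1) = (3, 6)
  task-7 needs (2, 4) <= (3, 6) -> finishes; pool += (1, 2) = (4, 8)
  task-6 needs (2, 8) <= (4, 8) -> finishes; pool += (0, 1) = (4, 9)


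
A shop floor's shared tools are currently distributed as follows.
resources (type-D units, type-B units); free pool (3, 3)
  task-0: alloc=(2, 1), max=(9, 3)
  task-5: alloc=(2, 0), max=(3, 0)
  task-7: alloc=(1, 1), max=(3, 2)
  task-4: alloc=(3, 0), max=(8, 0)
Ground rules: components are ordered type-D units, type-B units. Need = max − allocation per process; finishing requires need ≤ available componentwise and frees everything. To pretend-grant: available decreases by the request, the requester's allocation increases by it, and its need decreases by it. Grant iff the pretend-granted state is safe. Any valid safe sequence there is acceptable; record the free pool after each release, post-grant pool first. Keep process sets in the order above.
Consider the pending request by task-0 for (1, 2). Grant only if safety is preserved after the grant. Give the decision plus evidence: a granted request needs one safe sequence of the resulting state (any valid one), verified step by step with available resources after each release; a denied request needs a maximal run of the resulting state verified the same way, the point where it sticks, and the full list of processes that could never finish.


GRANT. The post-grant state is safe; one safe sequence: task-5, task-7, task-4, task-0.
Key observation: granting shrinks the pool to (2, 1), yet task-5 still fits and the chain goes through.
Check on the post-grant state, step by step:
  pool = (2, 1)
  task-5: need (1, 0) fits (2, 1); releases (2, 0), pool now (4, 1)
  task-7: need (2, 1) fits (4, 1); releases (1, 1), pool now (5, 2)
  task-4: need (5, 0) fits (5, 2); releases (3, 0), pool now (8, 2)
  task-0: need (6, 0) fits (8, 2); releases (3, 3), pool now (11, 5)


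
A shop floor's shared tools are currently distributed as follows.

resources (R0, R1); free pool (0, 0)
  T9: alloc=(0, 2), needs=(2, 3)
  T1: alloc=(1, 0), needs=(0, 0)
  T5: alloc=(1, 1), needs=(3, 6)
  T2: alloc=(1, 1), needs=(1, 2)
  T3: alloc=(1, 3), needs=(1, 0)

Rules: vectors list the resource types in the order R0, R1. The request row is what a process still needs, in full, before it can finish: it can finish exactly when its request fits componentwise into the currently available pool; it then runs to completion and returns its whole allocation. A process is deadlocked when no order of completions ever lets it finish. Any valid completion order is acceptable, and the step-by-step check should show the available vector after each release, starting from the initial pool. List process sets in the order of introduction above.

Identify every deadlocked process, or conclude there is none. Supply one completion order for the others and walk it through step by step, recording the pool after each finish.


The deadlocked set is empty.
Key observation: there is always a runnable process — T1 first — so the state unwinds completely.
One completion order for the rest: T1, T3, T9, T2, T5. Step-by-step check:
  pool = (0, 0)
  T1: need (0, 0) fits (0, 0); releases (1, 0), pool now (1, 0)
  T3: need (1, 0) fits (1, 0); releases (1, 3), pool now (2, 3)
  T9: need (2, 3) fits (2, 3); releases (0, 2), pool now (2, 5)
  T2: need (1, 2) fits (2, 5); releases (1, 1), pool now (3, 6)
  T5: need (3, 6) fits (3, 6); releases (1, 1), pool now (4, 7)


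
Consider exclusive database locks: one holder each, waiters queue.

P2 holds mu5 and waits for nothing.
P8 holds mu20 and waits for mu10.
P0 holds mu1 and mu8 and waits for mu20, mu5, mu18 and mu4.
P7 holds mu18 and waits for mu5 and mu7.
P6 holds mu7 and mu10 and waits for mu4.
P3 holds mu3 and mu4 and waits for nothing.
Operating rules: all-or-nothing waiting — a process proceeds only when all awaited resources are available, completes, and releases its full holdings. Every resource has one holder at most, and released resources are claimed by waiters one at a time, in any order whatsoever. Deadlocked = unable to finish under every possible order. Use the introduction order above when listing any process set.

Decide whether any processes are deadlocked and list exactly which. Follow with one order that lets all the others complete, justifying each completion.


No process is deadlocked.
Key observation: the wait relation is loop-free; peeling off processes with no waits unwinds the whole state.
A valid finishing order for the others: P2, P3, P6, P8, P7, P0.
Walking it through:
  P2 waits on nothing -> runs at once and releases mu5
  P3 waits on nothing -> runs at once and releases mu3 and mu4
  P6 waits on mu4 — all released -> runs and releases mu7 and mu10
  P8 waits on mu10 — all released -> runs and releases mu20
  P7 waits on mu5 and mu7 — all released -> runs and releases mu18
  P0 waits on mu20, mu5, mu18 and mu4 — all released -> runs and releases mu1 and mu8


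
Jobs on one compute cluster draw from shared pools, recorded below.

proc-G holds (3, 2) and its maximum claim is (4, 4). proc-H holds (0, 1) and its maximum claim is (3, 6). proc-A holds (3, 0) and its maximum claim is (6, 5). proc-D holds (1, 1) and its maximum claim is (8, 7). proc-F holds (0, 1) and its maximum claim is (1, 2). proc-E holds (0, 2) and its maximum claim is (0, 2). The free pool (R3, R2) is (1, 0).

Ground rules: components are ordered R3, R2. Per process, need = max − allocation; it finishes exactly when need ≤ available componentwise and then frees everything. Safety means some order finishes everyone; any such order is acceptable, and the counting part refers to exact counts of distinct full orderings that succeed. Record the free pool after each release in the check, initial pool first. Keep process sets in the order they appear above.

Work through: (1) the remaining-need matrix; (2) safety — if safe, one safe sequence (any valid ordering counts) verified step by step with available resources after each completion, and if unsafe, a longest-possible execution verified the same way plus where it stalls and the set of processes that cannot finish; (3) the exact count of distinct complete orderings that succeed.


(1) Outstanding need per process (order R3, R2):
  proc-G: (1, 2)
  proc-H: (3, 5)
  proc-A: (3, 5)
  proc-D: (7, 6)
  proc-F: (1, 1)
  proc-E: (0, 0)
(2) The state is SAFE; one workable sequence: proc-E, proc-F, proc-G, proc-H, proc-A, proc-D.
Key observation: the order's first zero-slack moment is proc-F ((1, 1) needed, (1, 2) free — a requested resource with nothing to spare).
Walking it through:
  pool = (1, 0)
  proc-E: need (0, 0) fits (1, 0); releases (0, 2), pool now (1, 2)
  proc-F: need (1, 1) fits (1, 2); releases (0, 1), pool now (1, 3)
  proc-G: need (1, 2) fits (1, 3); releases (3, 2), pool now (4, 5)
  proc-H: need (3, 5) fits (4, 5); releases (0, 1), pool now (4, 6)
  proc-A: need (3, 5) fits (4, 6); releases (3, 0), pool now (7, 6)
  proc-D: need (7, 6) fits (7, 6); releases (1, 1), pool now (8, 7)
(3) The exact count: 4 of the possible complete orderings are safe sequences.


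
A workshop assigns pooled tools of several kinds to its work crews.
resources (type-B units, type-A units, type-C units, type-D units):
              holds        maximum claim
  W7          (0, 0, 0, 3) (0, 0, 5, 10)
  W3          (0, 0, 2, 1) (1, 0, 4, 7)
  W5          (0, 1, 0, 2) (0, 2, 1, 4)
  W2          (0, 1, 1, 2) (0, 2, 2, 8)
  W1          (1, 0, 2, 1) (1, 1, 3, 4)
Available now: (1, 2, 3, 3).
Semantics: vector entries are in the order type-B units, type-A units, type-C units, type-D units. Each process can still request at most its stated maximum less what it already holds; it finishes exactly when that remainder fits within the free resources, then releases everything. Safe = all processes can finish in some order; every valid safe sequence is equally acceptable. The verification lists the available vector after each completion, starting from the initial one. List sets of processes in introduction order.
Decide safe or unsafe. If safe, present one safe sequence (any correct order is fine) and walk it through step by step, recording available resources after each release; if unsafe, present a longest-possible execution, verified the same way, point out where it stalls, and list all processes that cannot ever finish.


SAFE. One safe sequence: W1, W5, W2, W3, W7.
Key observation: reading the order forward, W1 is the first process whose need (0, 1, 1, 3) meets the free pool (1, 2, 3, 3) exactly on a resource it requests.
Check, step by step:
  pool = (1, 2, 3, 3)
  W1: need (0, 1, 1, 3) fits (1, 2, 3, 3); releases (1, 0, 2, 1), pool now (2, 2, 5, 4)
  W5: need (0, 1, 1, 2) fits (2, 2, 5, 4); releases (0, 1, 0, 2), pool now (2, 3, 5, 6)
  W2: need (0, 1, 1, 6) fits (2, 3, 5, 6); releases (0, 1, 1, 2), pool now (2, 4, 6, 8)
  W3: need (1, 0, 2, 6) fits (2, 4, 6, 8); releases (0, 0, 2, 1), pool now (2, 4, 8, 9)
  W7: need (0, 0, 5, 7) fits (2, 4, 8, 9); releases (0, 0, 0, 3), pool now (2, 4, 8, 12)


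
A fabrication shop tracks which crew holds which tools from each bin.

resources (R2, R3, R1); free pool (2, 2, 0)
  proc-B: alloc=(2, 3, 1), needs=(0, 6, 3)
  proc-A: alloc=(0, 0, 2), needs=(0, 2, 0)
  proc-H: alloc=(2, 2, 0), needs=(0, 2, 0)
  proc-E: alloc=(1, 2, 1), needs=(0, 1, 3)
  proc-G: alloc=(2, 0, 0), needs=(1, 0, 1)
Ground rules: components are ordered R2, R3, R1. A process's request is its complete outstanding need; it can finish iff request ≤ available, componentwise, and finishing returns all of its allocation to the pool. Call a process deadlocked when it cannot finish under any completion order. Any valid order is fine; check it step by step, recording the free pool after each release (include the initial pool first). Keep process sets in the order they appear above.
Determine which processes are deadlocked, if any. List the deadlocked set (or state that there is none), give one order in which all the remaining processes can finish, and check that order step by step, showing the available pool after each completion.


Deadlocked: proc-B and proc-E.
Key observation: proc-A, proc-G, proc-H can finish, but then (6, 4, 2) is all there is, and the blocked group's R1 demands exceed it.
A valid finishing order for the others: proc-A, proc-G, proc-H. Verifying each step:
  pool = (2, 2, 0)
  proc-A needs (0, 2, 0) <= (2, 2, 0) -> finishes; pool += (0, 0, 2) = (2, 2, 2)
  proc-G needs (1, 0, 1) <= (2, 2, 2) -> finishes; pool += (2, 0, 0) = (4, 2, 2)
  proc-H needs (0, 2, 0) <= (4, 2, 2) -> finishes; pool += (2, 2, 0) = (6, 4, 2)
None of the blocked processes ever fits:
  proc-B cannot run: need (0, 6, 3) vs free (6, 4, 2) (insufficient R3 and R1)
  proc-E cannot run: need (0, 1, 3) vs free (6, 4, 2) (insufficient R1)


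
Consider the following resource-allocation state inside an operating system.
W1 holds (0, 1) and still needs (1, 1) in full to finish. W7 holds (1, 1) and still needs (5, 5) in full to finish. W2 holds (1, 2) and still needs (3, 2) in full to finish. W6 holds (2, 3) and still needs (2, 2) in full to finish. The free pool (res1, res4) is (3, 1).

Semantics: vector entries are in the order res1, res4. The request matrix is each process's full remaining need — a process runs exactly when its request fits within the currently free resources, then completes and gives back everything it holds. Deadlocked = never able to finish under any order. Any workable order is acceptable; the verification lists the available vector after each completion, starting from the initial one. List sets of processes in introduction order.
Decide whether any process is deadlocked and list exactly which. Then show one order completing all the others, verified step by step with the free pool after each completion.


No process is deadlocked.
Key observation: W1 can run right away; the returned allocation unlocks the remaining processes in turn.
One completion order for the rest: W1, W2, W6, W7. Step-by-step check:
  pool = (3, 1)
  run W1 (needs (1, 1), free (3, 1)); after release of (0, 1) the pool is (3, 2)
  run W2 (needs (3, 2), free (3, 2)); after release of (1, 2) the pool is (4, 4)
  run W6 (needs (2, 2), free (4, 4)); after release of (2, 3) the pool is (6, 7)
  run W7 (needs (5, 5), free (6, 7)); after release of (1, 1) the pool is (7, 8)


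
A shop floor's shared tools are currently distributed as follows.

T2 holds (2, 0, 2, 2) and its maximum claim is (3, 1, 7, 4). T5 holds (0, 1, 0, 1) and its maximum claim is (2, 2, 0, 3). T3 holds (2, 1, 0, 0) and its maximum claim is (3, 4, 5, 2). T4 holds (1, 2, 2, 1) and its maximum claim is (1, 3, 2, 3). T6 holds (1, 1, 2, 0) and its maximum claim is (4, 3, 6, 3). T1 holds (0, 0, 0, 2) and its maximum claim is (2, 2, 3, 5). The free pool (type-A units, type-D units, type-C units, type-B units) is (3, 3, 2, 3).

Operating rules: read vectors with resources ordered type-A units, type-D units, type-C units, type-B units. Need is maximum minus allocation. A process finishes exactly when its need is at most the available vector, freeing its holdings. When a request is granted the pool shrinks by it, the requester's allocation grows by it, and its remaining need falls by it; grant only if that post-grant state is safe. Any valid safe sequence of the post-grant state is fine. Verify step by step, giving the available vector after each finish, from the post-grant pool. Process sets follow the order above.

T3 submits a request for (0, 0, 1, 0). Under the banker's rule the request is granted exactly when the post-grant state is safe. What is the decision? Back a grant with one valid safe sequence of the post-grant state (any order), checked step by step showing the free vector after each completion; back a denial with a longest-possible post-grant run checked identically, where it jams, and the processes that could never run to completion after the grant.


DENY — the pretend-granted state is unsafe.
Key observation: T4, T5, T1 can finish, but then (4, 6, 3, 7) is all there is, and the blocked group's type-C units demands exceed it.
Pretend the grant happened; the run T4, T5, T1 goes as far as possible. Check, step by step:
  pool = (3, 3, 1, 3)
  T4 needs (0, 1, 0, 2) <= (3, 3, 1, 3) -> finishes; pool += (1, 2, 2, 1) = (4, 5, 3, 4)
  T5 needs (2, 1, 0, 2) <= (4, 5, 3, 4) -> finishes; pool += (0, 1, 0, 1) = (4, 6, 3, 5)
  T1 needs (2, 2, 3, 3) <= (4, 6, 3, 5) -> finishes; pool += (0, 0, 0, 2) = (4, 6, 3, 7)
  T2 cannot run: need (1, 1, 5, 2) vs free (4, 6, 3, 7) (insufficient type-C units)
  T3 cannot run: need (1, 3, 4, 2) vs free (4, 6, 3, 7) (insufficient type-C units)
  T6 cannot run: need (3, 2, 4, 3) vs free (4, 6, 3, 7) (insufficient type-C units)
Post-grant, the permanently blocked set is T2, T3 and T6.


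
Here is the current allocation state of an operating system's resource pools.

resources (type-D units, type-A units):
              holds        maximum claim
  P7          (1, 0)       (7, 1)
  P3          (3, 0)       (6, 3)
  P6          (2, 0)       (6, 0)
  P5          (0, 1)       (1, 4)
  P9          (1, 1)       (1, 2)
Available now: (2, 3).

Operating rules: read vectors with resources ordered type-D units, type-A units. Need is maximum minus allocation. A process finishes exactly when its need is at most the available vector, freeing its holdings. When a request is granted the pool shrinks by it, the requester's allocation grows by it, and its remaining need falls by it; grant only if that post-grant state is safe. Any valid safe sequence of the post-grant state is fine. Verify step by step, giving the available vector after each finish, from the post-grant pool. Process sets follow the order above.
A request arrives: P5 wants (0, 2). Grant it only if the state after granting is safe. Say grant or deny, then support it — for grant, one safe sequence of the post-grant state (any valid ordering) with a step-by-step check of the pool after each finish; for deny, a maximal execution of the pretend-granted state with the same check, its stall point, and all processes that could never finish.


GRANT — the state after the grant stays safe, e.g. via P9, P5, P3, P7, P6.
Key observation: (2, 1) free after granting still covers P9 first, and each release covers the next.
Step-by-step check of the post-grant state:
  pool = (2, 1)
  run P9 (needs (0, 1), free (2, 1)); after release of (1, 1) the pool is (3, 2)
  run P5 (needs (1, 1), free (3, 2)); after release of (0, 3) the pool is (3, 5)
  run P3 (needs (3, 3), free (3, 5)); after release of (3, 0) the pool is (6, 5)
  run P7 (needs (6, 1), free (6, 5)); after release of (1, 0) the pool is (7, 5)
  run P6 (needs (4, 0), free (7, 5)); after release of (2, 0) the pool is (9, 5)


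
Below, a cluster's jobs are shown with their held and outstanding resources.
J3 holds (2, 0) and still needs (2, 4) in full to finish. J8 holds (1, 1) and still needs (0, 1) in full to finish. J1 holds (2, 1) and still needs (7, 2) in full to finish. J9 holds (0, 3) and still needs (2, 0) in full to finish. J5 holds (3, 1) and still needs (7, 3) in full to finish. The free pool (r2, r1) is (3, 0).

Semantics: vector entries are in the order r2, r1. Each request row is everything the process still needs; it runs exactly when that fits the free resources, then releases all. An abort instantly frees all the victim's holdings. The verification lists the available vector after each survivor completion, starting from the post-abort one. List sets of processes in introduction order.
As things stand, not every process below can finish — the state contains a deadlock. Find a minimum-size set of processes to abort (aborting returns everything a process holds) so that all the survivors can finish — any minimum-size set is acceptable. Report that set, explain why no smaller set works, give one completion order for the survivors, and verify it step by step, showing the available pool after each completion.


Minimum abort set: J1.
Key observation: no ordering could ever have run J5 before the abort of J1; with (2, 1) back in the pool it fits at step 4.
Why nothing smaller works: aborting no one leaves the state deadlocked as given.
The survivors complete as J9, J8, J3, J5. Verifying each step (starting from the post-abort pool):
  pool = (5, 1)
  run J9 (needs (2, 0), free (5, 1)); after release of (0, 3) the pool is (5, 4)
  run J8 (needs (0, 1), free (5, 4)); after release of (1, 1) the pool is (6, 5)
  run J3 (needs (2, 4), free (6, 5)); after release of (2, 0) the pool is (8, 5)
  run J5 (needs (7, 3), free (8, 5)); after release of (3, 1) the pool is (11, 6)


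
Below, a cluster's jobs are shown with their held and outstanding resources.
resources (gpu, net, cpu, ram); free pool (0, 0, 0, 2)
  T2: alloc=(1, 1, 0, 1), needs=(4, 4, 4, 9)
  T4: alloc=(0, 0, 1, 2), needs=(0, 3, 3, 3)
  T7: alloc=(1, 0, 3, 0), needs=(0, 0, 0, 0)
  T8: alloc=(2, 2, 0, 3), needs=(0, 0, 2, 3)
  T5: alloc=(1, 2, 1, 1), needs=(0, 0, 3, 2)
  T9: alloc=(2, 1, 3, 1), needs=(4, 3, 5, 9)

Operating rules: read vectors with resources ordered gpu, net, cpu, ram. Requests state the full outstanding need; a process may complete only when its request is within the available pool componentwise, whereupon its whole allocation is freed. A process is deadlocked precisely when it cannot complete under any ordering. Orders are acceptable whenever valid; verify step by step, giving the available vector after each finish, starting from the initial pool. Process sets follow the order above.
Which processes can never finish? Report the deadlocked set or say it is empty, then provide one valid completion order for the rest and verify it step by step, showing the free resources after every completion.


The deadlocked set is T2 and T9.
Key observation: no order helps: past T7, T5, T8, T4, the free pool tops out at (4, 4, 5, 8), below what each blocked process needs in ram.
The rest can finish in the order T7, T5, T8, T4. Walking it through:
  pool = (0, 0, 0, 2)
  run T7 (needs (0, 0, 0, 0), free (0, 0, 0, 2)); after release of (1, 0, 3, 0) the pool is (1, 0, 3, 2)
  run T5 (needs (0, 0, 3, 2), free (1, 0, 3, 2)); after release of (1, 2, 1, 1) the pool is (2, 2, 4, 3)
  run T8 (needs (0, 0, 2, 3), free (2, 2, 4, 3)); after release of (2, 2, 0, 3) the pool is (4, 4, 4, 6)
  run T4 (needs (0, 3, 3, 3), free (4, 4, 4, 6)); after release of (0, 0, 1, 2) the pool is (4, 4, 5, 8)
The stuck group stays short no matter what:
  T2 cannot run: need (4, 4, 4, 9) vs free (4, 4, 5, 8) (insufficient ram)
  T9 cannot run: need (4, 3, 5, 9) vs free (4, 4, 5, 8) (insufficient ram)


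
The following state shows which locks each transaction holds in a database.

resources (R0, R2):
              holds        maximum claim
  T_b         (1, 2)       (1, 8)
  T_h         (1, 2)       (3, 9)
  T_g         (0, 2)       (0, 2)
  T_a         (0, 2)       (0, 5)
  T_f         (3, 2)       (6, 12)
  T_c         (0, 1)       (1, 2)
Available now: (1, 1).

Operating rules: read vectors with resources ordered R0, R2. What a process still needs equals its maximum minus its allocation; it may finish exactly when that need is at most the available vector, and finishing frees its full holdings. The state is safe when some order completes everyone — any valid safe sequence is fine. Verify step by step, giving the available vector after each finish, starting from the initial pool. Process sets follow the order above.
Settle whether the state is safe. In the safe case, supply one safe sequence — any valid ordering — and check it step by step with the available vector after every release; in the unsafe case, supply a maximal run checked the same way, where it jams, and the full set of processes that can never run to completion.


SAFE — a valid safe sequence is T_g, T_c, T_a, T_b, T_h, T_f.
Key observation: the order's first zero-slack moment is T_c ((1, 1) needed, (1, 3) free — a requested resource with nothing to spare).
Step-by-step check:
  pool = (1, 1)
  run T_g (needs (0, 0), free (1, 1)); after release of (0, 2) the pool is (1, 3)
  run T_c (needs (1, 1), free (1, 3)); after release of (0, 1) the pool is (1, 4)
  run T_a (needs (0, 3), free (1, 4)); after release of (0, 2) the pool is (1, 6)
  run T_b (needs (0, 6), free (1, 6)); after release of (1, 2) the pool is (2, 8)
  run T_h (needs (2, 7), free (2, 8)); after release of (1, 2) the pool is (3, 10)
  run T_f (needs (3, 10), free (3, 10)); after release of (3, 2) the pool is (6, 12)


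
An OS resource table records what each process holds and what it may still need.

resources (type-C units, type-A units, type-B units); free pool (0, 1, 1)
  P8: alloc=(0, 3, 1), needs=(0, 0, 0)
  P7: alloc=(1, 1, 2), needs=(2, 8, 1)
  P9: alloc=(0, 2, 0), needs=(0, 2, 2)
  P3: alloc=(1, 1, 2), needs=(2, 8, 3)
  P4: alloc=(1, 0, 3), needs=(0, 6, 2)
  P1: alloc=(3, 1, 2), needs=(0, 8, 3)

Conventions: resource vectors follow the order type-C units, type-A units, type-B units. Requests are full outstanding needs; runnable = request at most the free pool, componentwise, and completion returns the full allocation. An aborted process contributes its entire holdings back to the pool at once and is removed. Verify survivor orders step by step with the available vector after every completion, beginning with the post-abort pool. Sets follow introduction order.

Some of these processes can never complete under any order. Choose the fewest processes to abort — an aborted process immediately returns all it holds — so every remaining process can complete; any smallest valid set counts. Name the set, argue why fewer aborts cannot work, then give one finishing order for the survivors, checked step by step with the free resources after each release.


Minimum abort set: P3 and P1.
Key observation: before aborting P3 and P1, P7 was permanently blocked — no order could ever run it; afterwards it completes at step 4.
Minimality, checking each single-abort alternative: P8 alone leaves P7 blocked (short on type-C units and type-A units); P7 alone leaves P3 blocked (short on type-A units); P9 alone leaves P7 blocked (short on type-C units and type-A units); P3 alone leaves P7 blocked (short on type-A units); P4 alone leaves P7 blocked (short on type-C units and type-A units); P1 alone leaves P7 blocked (short on type-A units).
The survivors complete as P8, P9, P4, P7. Step-by-step check (starting from the post-abort pool):
  pool = (4, 3, 5)
  run P8 (needs (0, 0, 0), free (4, 3, 5)); after release of (0, 3, 1) the pool is (4, 6, 6)
  run P9 (needs (0, 2, 2), free (4, 6, 6)); after release of (0, 2, 0) the pool is (4, 8, 6)
  run P4 (needs (0, 6, 2), free (4, 8, 6)); after release of (1, 0, 3) the pool is (5, 8, 9)
  run P7 (needs (2, 8, 1), free (5, 8, 9)); after release of (1, 1, 2) the pool is (6, 9, 11)


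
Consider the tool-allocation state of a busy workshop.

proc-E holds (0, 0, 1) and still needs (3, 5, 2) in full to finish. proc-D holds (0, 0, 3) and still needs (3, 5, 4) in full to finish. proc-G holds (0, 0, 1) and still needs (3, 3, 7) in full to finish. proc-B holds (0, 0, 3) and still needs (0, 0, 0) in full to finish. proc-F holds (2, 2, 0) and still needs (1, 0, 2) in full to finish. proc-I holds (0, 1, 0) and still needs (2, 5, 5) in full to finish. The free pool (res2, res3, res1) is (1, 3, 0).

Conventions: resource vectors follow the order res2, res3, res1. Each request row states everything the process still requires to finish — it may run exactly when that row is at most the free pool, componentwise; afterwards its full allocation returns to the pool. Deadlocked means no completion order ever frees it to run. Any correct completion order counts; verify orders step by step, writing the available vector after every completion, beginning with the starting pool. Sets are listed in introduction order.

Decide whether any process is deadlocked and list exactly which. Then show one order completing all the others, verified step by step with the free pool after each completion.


Nothing here is deadlocked.
Key observation: proc-B can run right away; the returned allocation unlocks the remaining processes in turn.
A valid finishing order for the others: proc-B, proc-F, proc-E, proc-D, proc-I, proc-G. Step-by-step check:
  pool = (1, 3, 0)
  proc-B: need (0, 0, 0) fits (1, 3, 0); releases (0, 0, 3), pool now (1, 3, 3)
  proc-F: need (1, 0, 2) fits (1, 3, 3); releases (2, 2, 0), pool now (3, 5, 3)
  proc-E: need (3, 5, 2) fits (3, 5, 3); releases (0, 0, 1), pool now (3, 5, 4)
  proc-D: need (3, 5, 4) fits (3, 5, 4); releases (0, 0, 3), pool now (3, 5, 7)
  proc-I: need (2, 5, 5) fits (3, 5, 7); releases (0, 1, 0), pool now (3, 6, 7)
  proc-G: need (3, 3, 7) fits (3, 6, 7); releases (0, 0, 1), pool now (3, 6, 8)


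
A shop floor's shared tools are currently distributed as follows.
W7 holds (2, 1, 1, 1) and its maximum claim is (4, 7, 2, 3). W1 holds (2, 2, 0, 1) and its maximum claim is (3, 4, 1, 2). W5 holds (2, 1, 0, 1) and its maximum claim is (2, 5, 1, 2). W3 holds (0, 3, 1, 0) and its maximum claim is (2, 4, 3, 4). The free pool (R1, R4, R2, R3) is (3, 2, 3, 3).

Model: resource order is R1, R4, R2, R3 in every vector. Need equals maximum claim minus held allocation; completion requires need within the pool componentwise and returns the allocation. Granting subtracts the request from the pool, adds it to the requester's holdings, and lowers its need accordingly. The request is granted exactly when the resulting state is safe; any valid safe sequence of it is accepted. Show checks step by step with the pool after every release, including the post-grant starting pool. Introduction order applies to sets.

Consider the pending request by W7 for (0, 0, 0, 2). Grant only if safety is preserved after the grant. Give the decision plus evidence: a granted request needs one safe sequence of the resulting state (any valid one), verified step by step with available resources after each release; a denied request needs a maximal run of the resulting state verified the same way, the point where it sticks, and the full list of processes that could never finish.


DENY: after the grant no complete ordering would exist.
Key observation: after W1, W5 the pool peaks at (7, 5, 3, 3), and each blocked process is short somewhere: W7 on R4; W3 on R3.
On the post-grant state, W1, W5 is a maximal run — nothing extends it. Step-by-step check:
  pool = (3, 2, 3, 1)
  W1: need (1, 2, 1, 1) fits (3, 2, 3, 1); releases (2, 2, 0, 1), pool now (5, 4, 3, 2)
  W5: need (0, 4, 1, 1) fits (5, 4, 3, 2); releases (2, 1, 0, 1), pool now (7, 5, 3, 3)
  blocked: W7 wants (2, 6, 1, 0), pool (7, 5, 3, 3) — not enough R4
  blocked: W3 wants (2, 1, 2, 4), pool (7, 5, 3, 3) — not enough R3
Had the request been granted, W7 and W3 could never finish.


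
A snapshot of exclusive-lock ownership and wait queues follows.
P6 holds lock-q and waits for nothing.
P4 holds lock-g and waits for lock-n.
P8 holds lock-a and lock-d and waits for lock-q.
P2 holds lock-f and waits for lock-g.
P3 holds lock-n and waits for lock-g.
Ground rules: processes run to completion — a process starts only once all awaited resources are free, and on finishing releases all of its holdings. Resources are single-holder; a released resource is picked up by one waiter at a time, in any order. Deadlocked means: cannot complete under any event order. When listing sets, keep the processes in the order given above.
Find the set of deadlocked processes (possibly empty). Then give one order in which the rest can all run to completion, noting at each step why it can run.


Deadlocked set: P4, P2 and P3.
Key observation: the loop P4 -> P3 -> P4 blocks itself forever; P2 waits into the deadlock from upstream.
A valid finishing order for the others: P6, P8.
Verifying each step:
  P6 waits on nothing -> runs at once and releases lock-q
  run P8 (all its waits — lock-q — are resolved); releases lock-a and lock-d


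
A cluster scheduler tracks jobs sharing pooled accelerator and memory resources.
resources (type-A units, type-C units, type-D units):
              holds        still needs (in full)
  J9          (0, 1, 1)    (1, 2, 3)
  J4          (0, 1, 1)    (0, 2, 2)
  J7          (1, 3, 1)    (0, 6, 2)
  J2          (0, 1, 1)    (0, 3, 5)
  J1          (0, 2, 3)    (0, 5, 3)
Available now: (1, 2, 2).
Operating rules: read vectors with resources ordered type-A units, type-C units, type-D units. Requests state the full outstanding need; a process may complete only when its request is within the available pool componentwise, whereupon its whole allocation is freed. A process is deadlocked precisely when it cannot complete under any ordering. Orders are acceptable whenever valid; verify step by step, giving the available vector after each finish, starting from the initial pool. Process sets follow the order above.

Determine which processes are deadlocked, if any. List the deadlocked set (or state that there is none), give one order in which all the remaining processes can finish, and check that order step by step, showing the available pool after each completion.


Deadlocked set: J7, J2 and J1.
Key observation: after J4, J9 the pool peaks at (1, 4, 4), and each blocked process is short somewhere: J7 on type-C units; J2 on type-D units; J1 on type-C units.
A valid finishing order for the others: J4, J9. Walking it through:
  pool = (1, 2, 2)
  run J4 (needs (0, 2, 2), free (1, 2, 2)); after release of (0, 1, 1) the pool is (1, 3, 3)
  run J9 (needs (1, 2, 3), free (1, 3, 3)); after release of (0, 1, 1) the pool is (1, 4, 4)
None of the blocked processes ever fits:
  blocked: J7 wants (0, 6, 2), pool (1, 4, 4) — not enough type-C units
  blocked: J2 wants (0, 3, 5), pool (1, 4, 4) — not enough type-D units
  blocked: J1 wants (0, 5, 3), pool (1, 4, 4) — not enough type-C units


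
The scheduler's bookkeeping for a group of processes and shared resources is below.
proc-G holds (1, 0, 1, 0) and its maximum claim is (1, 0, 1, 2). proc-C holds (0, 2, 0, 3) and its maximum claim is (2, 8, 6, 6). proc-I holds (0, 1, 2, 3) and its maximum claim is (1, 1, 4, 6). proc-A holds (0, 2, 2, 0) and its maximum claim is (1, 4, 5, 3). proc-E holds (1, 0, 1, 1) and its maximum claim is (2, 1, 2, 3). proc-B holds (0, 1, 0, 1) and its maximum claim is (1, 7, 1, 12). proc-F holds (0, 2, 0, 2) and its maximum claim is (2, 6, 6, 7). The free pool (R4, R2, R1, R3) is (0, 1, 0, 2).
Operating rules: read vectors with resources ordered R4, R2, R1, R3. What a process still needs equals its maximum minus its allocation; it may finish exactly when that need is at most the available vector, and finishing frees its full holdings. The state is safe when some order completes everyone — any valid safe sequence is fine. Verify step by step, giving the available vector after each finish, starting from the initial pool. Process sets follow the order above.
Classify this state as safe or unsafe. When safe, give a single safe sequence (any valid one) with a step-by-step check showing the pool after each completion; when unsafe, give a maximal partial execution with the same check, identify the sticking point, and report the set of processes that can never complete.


SAFE — a valid safe sequence is proc-G, proc-E, proc-I, proc-A, proc-F, proc-C, proc-B.
Key observation: at proc-G the run first touches a limit — (0, 0, 0, 2) against (0, 1, 0, 2), exact on a resource it actually requests.
Check, step by step:
  pool = (0, 1, 0, 2)
  proc-G needs (0, 0, 0, 2) <= (0, 1, 0, 2) -> finishes; pool += (1, 0, 1, 0) = (1, 1, 1, 2)
  proc-E needs (1, 1, 1, 2) <= (1, 1, 1, 2) -> finishes; pool += (1, 0, 1, 1) = (2, 1, 2, 3)
  proc-I needs (1, 0, 2, 3) <= (2, 1, 2, 3) -> finishes; pool += (0, 1, 2, 3) = (2, 2, 4, 6)
  proc-A needs (1, 2, 3, 3) <= (2, 2, 4, 6) -> finishes; pool += (0, 2, 2, 0) = (2, 4, 6, 6)
  proc-F needs (2, 4, 6, 5) <= (2, 4, 6, 6) -> finishes; pool += (0, 2, 0, 2) = (2, 6, 6, 8)
  proc-C needs (2, 6, 6, 3) <= (2, 6, 6, 8) -> finishes; pool += (0, 2, 0, 3) = (2, 8, 6, 11)
  proc-B needs (1, 6, 1, 11) <= (2, 8, 6, 11) -> finishes; pool += (0, 1, 0, 1) = (2, 9, 6, 12)


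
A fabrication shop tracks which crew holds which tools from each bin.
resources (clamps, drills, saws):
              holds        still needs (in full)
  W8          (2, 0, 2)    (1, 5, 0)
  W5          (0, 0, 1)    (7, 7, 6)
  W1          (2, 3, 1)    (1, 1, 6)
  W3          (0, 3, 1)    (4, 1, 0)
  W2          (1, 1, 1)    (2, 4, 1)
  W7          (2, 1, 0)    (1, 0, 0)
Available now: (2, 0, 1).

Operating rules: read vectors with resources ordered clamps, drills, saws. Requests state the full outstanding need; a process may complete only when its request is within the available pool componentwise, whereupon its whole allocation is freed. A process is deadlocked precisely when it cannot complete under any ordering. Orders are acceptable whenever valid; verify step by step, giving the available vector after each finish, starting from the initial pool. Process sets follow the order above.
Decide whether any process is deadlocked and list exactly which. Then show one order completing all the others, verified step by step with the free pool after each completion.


Deadlocked: W5 and W1.
Key observation: W7, W3, W2, W8 can finish, but then (7, 5, 5) is all there is, and the blocked group's saws demands exceed it.
The rest can finish in the order W7, W3, W2, W8. Step-by-step check:
  pool = (2, 0, 1)
  W7 needs (1, 0, 0) <= (2, 0, 1) -> finishes; pool += (2, 1, 0) = (4, 1, 1)
  W3 needs (4, 1, 0) <= (4, 1, 1) -> finishes; pool += (0, 3, 1) = (4, 4, 2)
  W2 needs (2, 4, 1) <= (4, 4, 2) -> finishes; pool += (1, 1, 1) = (5, 5, 3)
  W8 needs (1, 5, 0) <= (5, 5, 3) -> finishes; pool += (2, 0, 2) = (7, 5, 5)
None of the blocked processes ever fits:
  W5 still needs (7, 7, 6) but only (7, 5, 5) is free — short on drills and saws
  W1 still needs (1, 1, 6) but only (7, 5, 5) is free — short on saws
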